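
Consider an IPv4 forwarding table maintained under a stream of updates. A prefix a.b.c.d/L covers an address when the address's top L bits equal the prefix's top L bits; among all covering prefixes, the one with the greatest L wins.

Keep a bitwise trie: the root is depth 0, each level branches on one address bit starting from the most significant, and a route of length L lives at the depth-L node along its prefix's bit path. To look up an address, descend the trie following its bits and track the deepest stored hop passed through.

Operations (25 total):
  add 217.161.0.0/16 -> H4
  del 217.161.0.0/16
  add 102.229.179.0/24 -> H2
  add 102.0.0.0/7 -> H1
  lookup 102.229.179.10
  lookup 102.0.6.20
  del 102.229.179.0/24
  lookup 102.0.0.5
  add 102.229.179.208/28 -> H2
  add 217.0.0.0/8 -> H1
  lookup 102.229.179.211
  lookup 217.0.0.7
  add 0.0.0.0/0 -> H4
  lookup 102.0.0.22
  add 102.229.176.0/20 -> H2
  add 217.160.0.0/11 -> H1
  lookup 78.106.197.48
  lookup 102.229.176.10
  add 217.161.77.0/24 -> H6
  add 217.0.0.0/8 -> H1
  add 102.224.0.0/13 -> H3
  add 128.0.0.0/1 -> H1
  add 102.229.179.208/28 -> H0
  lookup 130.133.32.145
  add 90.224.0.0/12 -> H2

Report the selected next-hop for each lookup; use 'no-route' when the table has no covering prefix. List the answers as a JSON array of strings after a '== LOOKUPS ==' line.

Process each operation:
  add 217.161.0.0/16 -> H4 at depth 16
  - 217.161.0.0/16 clear@16
  add 102.229.179.0/24 -> H2 at depth 24
  add 102.0.0.0/7 -> H1 at depth 7
  lookup 102.229.179.10: bits 011001101110010110110011 walk d0:-→d1:-→d2:-→d3:-→d4:-→d5:-→d6:-→d7:H1→d8:-→d9:-→d10:-→d11:-→d12:-→d13:-→d14:-→d15:-→d16:-→d17:-→d18:-→d19:-→d20:-→d21:-→d22:-→d23:-→d24:H2 -> H2
  lookup 102.0.6.20: bits 01100110 walk d0:-→d1:-→d2:-→d3:-→d4:-→d5:-→d6:-→d7:H1→d8:- -> H1
  - 102.229.179.0/24 clear@24
  lookup 102.0.0.5: bits 01100110 walk d0:-→d1:-→d2:-→d3:-→d4:-→d5:-→d6:-→d7:H1→d8:- -> H1
  add 102.229.179.208/28 -> H2 at depth 28
  add 217.0.0.0/8 -> H1 at depth 8
  lookup 102.229.179.211: bits 0110011011100101101100111101 walk d0:-→d1:-→d2:-→d3:-→d4:-→d5:-→d6:-→d7:H1→d8:-→d9:-→d10:-→d11:-→d12:-→d13:-→d14:-→d15:-→d16:-→d17:-→d18:-→d19:-→d20:-→d21:-→d22:-→d23:-→d24:-→d25:-→d26:-→d27:-→d28:H2 -> H2
  lookup 217.0.0.7: bits 11011001 walk d0:-→d1:-→d2:-→d3:-→d4:-→d5:-→d6:-→d7:-→d8:H1 -> H1
  add 0.0.0.0/0 -> H4 at depth 0
  lookup 102.0.0.22: bits 01100110 walk d0:H4→d1:-→d2:-→d3:-→d4:-→d5:-→d6:-→d7:H1→d8:- -> H1
  add 102.229.176.0/20 -> H2 at depth 20
  add 217.160.0.0/11 -> H1 at depth 11
  lookup 78.106.197.48: bits 01 walk d0:H4→d1:-→d2:- -> H4
  lookup 102.229.176.10: bits 0110011011100101101100 walk d0:H4→d1:-→d2:-→d3:-→d4:-→d5:-→d6:-→d7:H1→d8:-→d9:-→d10:-→d11:-→d12:-→d13:-→d14:-→d15:-→d16:-→d17:-→d18:-→d19:-→d20:H2→d21:-→d22:- -> H2
  add 217.161.77.0/24 -> H6 at depth 24
  add 217.0.0.0/8 -> H1 at depth 8
  add 102.224.0.0/13 -> H3 at depth 13
  add 128.0.0.0/1 -> H1 at depth 1
  add 102.229.179.208/28 -> H0 at depth 28
  lookup 130.133.32.145: bits 1 walk d0:H4→d1:H1 -> H1
  add 90.224.0.0/12 -> H2 at depth 12

== LOOKUPS ==
["H2","H1","H1","H2","H1","H1","H4","H2","H1"]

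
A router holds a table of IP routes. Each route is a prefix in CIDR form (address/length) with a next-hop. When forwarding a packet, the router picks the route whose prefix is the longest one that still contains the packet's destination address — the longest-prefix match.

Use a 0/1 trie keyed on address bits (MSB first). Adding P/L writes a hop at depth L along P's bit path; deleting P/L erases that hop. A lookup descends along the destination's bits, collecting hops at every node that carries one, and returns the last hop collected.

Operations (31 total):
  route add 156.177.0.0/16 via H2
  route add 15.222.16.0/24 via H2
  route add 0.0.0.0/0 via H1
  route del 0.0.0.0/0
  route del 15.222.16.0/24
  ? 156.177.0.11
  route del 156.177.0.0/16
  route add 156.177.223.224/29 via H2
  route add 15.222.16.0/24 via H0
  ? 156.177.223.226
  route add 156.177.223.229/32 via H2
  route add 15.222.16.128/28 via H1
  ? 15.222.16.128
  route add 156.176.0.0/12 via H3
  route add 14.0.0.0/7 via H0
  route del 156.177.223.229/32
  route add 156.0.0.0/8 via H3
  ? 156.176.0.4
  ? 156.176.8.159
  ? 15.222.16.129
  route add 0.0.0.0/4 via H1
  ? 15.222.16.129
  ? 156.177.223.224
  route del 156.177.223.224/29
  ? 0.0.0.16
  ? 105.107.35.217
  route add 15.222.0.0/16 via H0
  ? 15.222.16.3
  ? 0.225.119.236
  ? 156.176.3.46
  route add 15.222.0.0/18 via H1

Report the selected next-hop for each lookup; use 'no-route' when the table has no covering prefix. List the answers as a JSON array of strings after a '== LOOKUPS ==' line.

Apply in order:
  add 156.177.0.0/16 -> H2 at depth 16
  add 15.222.16.0/24 -> H2 at depth 24
  add 0.0.0.0/0 -> H1 at depth 0
  del 0.0.0.0/0 (clear depth 0)
  del 15.222.16.0/24 (clear depth 24)
  Q 156.177.0.11: descend 1001110010110001 ; hops seen [H2] ; pick H2
  del 156.177.0.0/16 (clear depth 16)
  add 156.177.223.224/29 -> H2 at depth 29
  add 15.222.16.0/24 -> H0 at depth 24
  Q 156.177.223.226: descend 10011100101100011101111111100 ; hops seen [H2] ; pick H2
  add 156.177.223.229/32 -> H2 at depth 32
  add 15.222.16.128/28 -> H1 at depth 28
  Q 15.222.16.128: descend 0000111111011110000100001000 ; hops seen [H0,H1] ; pick H1
  add 156.176.0.0/12 -> H3 at depth 12
  add 14.0.0.0/7 -> H0 at depth 7
  del 156.177.223.229/32 (clear depth 32)
  add 156.0.0.0/8 -> H3 at depth 8
  Q 156.176.0.4: descend 100111001011000 ; hops seen [H3,H3] ; pick H3
  Q 156.176.8.159: descend 100111001011000 ; hops seen [H3,H3] ; pick H3
  Q 15.222.16.129: descend 0000111111011110000100001000 ; hops seen [H0,H0,H1] ; pick H1
  add 0.0.0.0/4 -> H1 at depth 4
  Q 15.222.16.129: descend 0000111111011110000100001000 ; hops seen [H1,H0,H0,H1] ; pick H1
  Q 156.177.223.224: descend 10011100101100011101111111100 ; hops seen [H3,H3,H2] ; pick H2
  del 156.177.223.224/29 (clear depth 29)
  Q 0.0.0.16: descend 0000 ; hops seen [H1] ; pick H1
  Q 105.107.35.217: descend 0 ; hops seen [∅] ; pick no-route
  add 15.222.0.0/16 -> H0 at depth 16
  Q 15.222.16.3: descend 000011111101111000010000 ; hops seen [H1,H0,H0,H0] ; pick H0
  Q 0.225.119.236: descend 0000 ; hops seen [H1] ; pick H1
  Q 156.176.3.46: descend 100111001011000 ; hops seen [H3,H3] ; pick H3
  add 15.222.0.0/18 -> H1 at depth 18

== LOOKUPS ==
["H2","H2","H1","H3","H3","H1","H1","H2","H1","no-route","H0","H1","H3"]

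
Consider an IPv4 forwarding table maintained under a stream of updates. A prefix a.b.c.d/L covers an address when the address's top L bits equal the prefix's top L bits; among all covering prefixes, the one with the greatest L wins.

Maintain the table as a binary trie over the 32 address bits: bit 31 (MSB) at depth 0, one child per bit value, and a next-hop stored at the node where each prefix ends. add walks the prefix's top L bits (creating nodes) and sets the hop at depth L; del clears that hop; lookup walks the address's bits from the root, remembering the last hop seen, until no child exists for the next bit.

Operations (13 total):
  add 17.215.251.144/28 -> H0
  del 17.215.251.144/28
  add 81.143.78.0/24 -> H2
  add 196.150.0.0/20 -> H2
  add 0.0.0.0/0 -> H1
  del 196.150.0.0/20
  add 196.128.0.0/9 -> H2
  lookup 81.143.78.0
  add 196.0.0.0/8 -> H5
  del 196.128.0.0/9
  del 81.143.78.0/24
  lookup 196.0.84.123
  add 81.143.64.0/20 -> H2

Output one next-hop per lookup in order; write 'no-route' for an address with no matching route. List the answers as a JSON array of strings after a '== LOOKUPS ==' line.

Process each operation:
  + 17.215.251.144/28 (H0) depth=28
  - 17.215.251.144/28 clear@28
  + 81.143.78.0/24 (H2) depth=24
  + 196.150.0.0/20 (H2) depth=20
  + 0.0.0.0/0 (H1) depth=0
  - 196.150.0.0/20 clear@20
  + 196.128.0.0/9 (H2) depth=9
  ? 81.143.78.0  path d0:H1→d1:-→d2:-→d3:-→d4:-→d5:-→d6:-→d7:-→d8:-→d9:-→d10:-→d11:-→d12:-→d13:-→d14:-→d15:-→d16:-→d17:-→d18:-→d19:-→d20:-→d21:-→d22:-→d23:-→d24:H2  best=H2
  + 196.0.0.0/8 (H5) depth=8
  - 196.128.0.0/9 clear@9
  - 81.143.78.0/24 clear@24
  ? 196.0.84.123  path d0:H1→d1:-→d2:-→d3:-→d4:-→d5:-→d6:-→d7:-→d8:H5  best=H5
  + 81.143.64.0/20 (H2) depth=20

== LOOKUPS ==
["H2","H5"]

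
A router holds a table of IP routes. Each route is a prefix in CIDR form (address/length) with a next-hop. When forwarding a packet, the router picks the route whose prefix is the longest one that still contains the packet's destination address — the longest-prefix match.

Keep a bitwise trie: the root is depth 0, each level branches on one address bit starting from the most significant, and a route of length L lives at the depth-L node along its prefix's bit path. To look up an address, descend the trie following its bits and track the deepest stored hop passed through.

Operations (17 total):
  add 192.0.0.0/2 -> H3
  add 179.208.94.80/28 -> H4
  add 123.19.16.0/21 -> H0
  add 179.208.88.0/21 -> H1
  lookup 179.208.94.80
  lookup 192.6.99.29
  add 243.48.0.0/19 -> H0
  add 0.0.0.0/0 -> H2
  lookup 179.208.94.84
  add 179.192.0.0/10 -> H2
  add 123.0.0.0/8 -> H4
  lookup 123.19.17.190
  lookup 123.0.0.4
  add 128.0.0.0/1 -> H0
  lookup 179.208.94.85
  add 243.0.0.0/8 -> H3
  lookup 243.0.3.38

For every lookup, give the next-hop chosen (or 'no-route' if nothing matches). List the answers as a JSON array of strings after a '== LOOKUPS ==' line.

Process each operation:
  + 192.0.0.0/2 (H3) depth=2
  + 179.208.94.80/28 (H4) depth=28
  + 123.19.16.0/21 (H0) depth=21
  + 179.208.88.0/21 (H1) depth=21
  lookup 179.208.94.80: bits 1011001111010000010111100101 walk d0:-→d1:-→d2:-→d3:-→d4:-→d5:-→d6:-→d7:-→d8:-→d9:-→d10:-→d11:-→d12:-→d13:-→d14:-→d15:-→d16:-→d17:-→d18:-→d19:-→d20:-→d21:H1→d22:-→d23:-→d24:-→d25:-→d26:-→d27:-→d28:H4 -> H4
  lookup 192.6.99.29: bits 11 walk d0:-→d1:-→d2:H3 -> H3
  + 243.48.0.0/19 (H0) depth=19
  + 0.0.0.0/0 (H2) depth=0
  lookup 179.208.94.84: bits 1011001111010000010111100101 walk d0:H2→d1:-→d2:-→d3:-→d4:-→d5:-→d6:-→d7:-→d8:-→d9:-→d10:-→d11:-→d12:-→d13:-→d14:-→d15:-→d16:-→d17:-→d18:-→d19:-→d20:-→d21:H1→d22:-→d23:-→d24:-→d25:-→d26:-→d27:-→d28:H4 -> H4
  + 179.192.0.0/10 (H2) depth=10
  + 123.0.0.0/8 (H4) depth=8
  lookup 123.19.17.190: bits 011110110001001100010 walk d0:H2→d1:-→d2:-→d3:-→d4:-→d5:-→d6:-→d7:-→d8:H4→d9:-→d10:-→d11:-→d12:-→d13:-→d14:-→d15:-→d16:-→d17:-→d18:-→d19:-→d20:-→d21:H0 -> H0
  lookup 123.0.0.4: bits 01111011000 walk d0:H2→d1:-→d2:-→d3:-→d4:-→d5:-→d6:-→d7:-→d8:H4→d9:-→d10:-→d11:- -> H4
  + 128.0.0.0/1 (H0) depth=1
  lookup 179.208.94.85: bits 1011001111010000010111100101 walk d0:H2→d1:H0→d2:-→d3:-→d4:-→d5:-→d6:-→d7:-→d8:-→d9:-→d10:H2→d11:-→d12:-→d13:-→d14:-→d15:-→d16:-→d17:-→d18:-→d19:-→d20:-→d21:H1→d22:-→d23:-→d24:-→d25:-→d26:-→d27:-→d28:H4 -> H4
  + 243.0.0.0/8 (H3) depth=8
  lookup 243.0.3.38: bits 1111001100 walk d0:H2→d1:H0→d2:H3→d3:-→d4:-→d5:-→d6:-→d7:-→d8:H3→d9:-→d10:- -> H3

== LOOKUPS ==
["H4","H3","H4","H0","H4","H4","H3"]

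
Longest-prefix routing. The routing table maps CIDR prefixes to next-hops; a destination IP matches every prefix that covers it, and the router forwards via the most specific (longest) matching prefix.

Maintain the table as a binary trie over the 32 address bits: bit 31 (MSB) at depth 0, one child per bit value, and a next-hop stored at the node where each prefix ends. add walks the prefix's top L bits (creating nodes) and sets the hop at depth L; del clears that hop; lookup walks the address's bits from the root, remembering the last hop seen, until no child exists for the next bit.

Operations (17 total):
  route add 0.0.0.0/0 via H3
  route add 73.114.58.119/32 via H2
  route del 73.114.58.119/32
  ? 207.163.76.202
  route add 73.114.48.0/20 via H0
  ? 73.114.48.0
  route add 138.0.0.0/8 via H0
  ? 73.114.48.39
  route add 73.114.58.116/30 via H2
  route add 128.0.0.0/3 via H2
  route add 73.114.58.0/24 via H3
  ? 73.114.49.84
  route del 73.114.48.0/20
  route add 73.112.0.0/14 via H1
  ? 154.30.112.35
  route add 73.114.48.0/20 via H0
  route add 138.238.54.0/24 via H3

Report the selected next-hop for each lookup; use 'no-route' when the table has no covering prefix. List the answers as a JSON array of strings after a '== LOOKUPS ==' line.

Apply in order:
  + 0.0.0.0/0 (H3) depth=0
  + 73.114.58.119/32 (H2) depth=32
  - 73.114.58.119/32 clear@32
  Q 207.163.76.202: descend ε ; hops seen [H3] ; pick H3
  + 73.114.48.0/20 (H0) depth=20
  Q 73.114.48.0: descend 01001001011100100011 ; hops seen [H3,H0] ; pick H0
  + 138.0.0.0/8 (H0) depth=8
  Q 73.114.48.39: descend 01001001011100100011 ; hops seen [H3,H0] ; pick H0
  + 73.114.58.116/30 (H2) depth=30
  + 128.0.0.0/3 (H2) depth=3
  + 73.114.58.0/24 (H3) depth=24
  Q 73.114.49.84: descend 01001001011100100011 ; hops seen [H3,H0] ; pick H0
  - 73.114.48.0/20 clear@20
  + 73.112.0.0/14 (H1) depth=14
  Q 154.30.112.35: descend 100 ; hops seen [H3,H2] ; pick H2
  + 73.114.48.0/20 (H0) depth=20
  + 138.238.54.0/24 (H3) depth=24

== LOOKUPS ==
["H3","H0","H0","H0","H2"]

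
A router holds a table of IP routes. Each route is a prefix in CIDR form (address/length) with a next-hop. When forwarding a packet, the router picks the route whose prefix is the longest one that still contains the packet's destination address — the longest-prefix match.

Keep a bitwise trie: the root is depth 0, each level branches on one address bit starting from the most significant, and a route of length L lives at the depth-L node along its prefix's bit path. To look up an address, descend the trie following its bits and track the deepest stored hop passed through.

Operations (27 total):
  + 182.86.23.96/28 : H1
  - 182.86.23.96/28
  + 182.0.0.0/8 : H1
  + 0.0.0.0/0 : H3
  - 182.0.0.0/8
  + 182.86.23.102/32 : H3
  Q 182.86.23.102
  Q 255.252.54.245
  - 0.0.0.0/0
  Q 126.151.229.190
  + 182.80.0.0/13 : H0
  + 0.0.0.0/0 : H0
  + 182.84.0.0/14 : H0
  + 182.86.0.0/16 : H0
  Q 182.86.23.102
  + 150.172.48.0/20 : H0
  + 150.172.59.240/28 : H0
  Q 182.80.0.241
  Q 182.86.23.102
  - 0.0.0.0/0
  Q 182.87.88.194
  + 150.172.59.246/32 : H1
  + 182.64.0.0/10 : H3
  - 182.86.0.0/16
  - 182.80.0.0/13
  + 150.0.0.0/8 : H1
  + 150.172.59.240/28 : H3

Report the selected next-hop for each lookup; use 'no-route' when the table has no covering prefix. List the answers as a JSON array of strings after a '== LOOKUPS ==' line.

Process each operation:
  + 182.86.23.96/28 (H1) depth=28
  del 182.86.23.96/28 (clear depth 28)
  + 182.0.0.0/8 (H1) depth=8
  + 0.0.0.0/0 (H3) depth=0
  del 182.0.0.0/8 (clear depth 8)
  + 182.86.23.102/32 (H3) depth=32
  lookup 182.86.23.102: bits 10110110010101100001011101100110 walk d0:H3→d1:-→d2:-→d3:-→d4:-→d5:-→d6:-→d7:-→d8:-→d9:-→d10:-→d11:-→d12:-→d13:-→d14:-→d15:-→d16:-→d17:-→d18:-→d19:-→d20:-→d21:-→d22:-→d23:-→d24:-→d25:-→d26:-→d27:-→d28:-→d29:-→d30:-→d31:-→d32:H3 -> H3
  lookup 255.252.54.245: bits 1 walk d0:H3→d1:- -> H3
  del 0.0.0.0/0 (clear depth 0)
  lookup 126.151.229.190: bits ε walk d0:- -> no-route
  + 182.80.0.0/13 (H0) depth=13
  + 0.0.0.0/0 (H0) depth=0
  + 182.84.0.0/14 (H0) depth=14
  + 182.86.0.0/16 (H0) depth=16
  lookup 182.86.23.102: bits 10110110010101100001011101100110 walk d0:H0→d1:-→d2:-→d3:-→d4:-→d5:-→d6:-→d7:-→d8:-→d9:-→d10:-→d11:-→d12:-→d13:H0→d14:H0→d15:-→d16:H0→d17:-→d18:-→d19:-→d20:-→d21:-→d22:-→d23:-→d24:-→d25:-→d26:-→d27:-→d28:-→d29:-→d30:-→d31:-→d32:H3 -> H3
  + 150.172.48.0/20 (H0) depth=20
  + 150.172.59.240/28 (H0) depth=28
  lookup 182.80.0.241: bits 1011011001010 walk d0:H0→d1:-→d2:-→d3:-→d4:-→d5:-→d6:-→d7:-→d8:-→d9:-→d10:-→d11:-→d12:-→d13:H0 -> H0
  lookup 182.86.23.102: bits 10110110010101100001011101100110 walk d0:H0→d1:-→d2:-→d3:-→d4:-→d5:-→d6:-→d7:-→d8:-→d9:-→d10:-→d11:-→d12:-→d13:H0→d14:H0→d15:-→d16:H0→d17:-→d18:-→d19:-→d20:-→d21:-→d22:-→d23:-→d24:-→d25:-→d26:-→d27:-→d28:-→d29:-→d30:-→d31:-→d32:H3 -> H3
  del 0.0.0.0/0 (clear depth 0)
  lookup 182.87.88.194: bits 101101100101011 walk d0:-→d1:-→d2:-→d3:-→d4:-→d5:-→d6:-→d7:-→d8:-→d9:-→d10:-→d11:-→d12:-→d13:H0→d14:H0→d15:- -> H0
  + 150.172.59.246/32 (H1) depth=32
  + 182.64.0.0/10 (H3) depth=10
  del 182.86.0.0/16 (clear depth 16)
  del 182.80.0.0/13 (clear depth 13)
  + 150.0.0.0/8 (H1) depth=8
  + 150.172.59.240/28 (H3) depth=28

== LOOKUPS ==
["H3","H3","no-route","H3","H0","H3","H0"]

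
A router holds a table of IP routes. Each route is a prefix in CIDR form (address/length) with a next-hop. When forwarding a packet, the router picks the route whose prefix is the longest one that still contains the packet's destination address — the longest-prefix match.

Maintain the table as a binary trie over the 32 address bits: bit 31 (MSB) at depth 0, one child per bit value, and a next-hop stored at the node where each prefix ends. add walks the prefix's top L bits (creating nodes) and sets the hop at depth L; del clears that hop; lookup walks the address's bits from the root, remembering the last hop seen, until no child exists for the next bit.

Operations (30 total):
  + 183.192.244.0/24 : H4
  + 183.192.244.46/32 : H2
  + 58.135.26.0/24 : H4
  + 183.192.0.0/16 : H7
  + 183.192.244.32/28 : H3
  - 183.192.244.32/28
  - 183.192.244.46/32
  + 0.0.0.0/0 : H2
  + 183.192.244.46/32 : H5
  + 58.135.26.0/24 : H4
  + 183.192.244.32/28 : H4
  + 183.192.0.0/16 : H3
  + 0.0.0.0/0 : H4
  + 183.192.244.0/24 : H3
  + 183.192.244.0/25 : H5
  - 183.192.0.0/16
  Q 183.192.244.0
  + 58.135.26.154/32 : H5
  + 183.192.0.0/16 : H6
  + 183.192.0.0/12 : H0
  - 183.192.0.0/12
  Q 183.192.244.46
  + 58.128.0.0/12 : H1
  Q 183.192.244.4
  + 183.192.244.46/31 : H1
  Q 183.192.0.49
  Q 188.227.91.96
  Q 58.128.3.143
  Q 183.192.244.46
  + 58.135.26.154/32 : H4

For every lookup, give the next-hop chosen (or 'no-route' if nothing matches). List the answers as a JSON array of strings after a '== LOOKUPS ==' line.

Process each operation:
  + 183.192.244.0/24 (H4) depth=24
  + 183.192.244.46/32 (H2) depth=32
  + 58.135.26.0/24 (H4) depth=24
  + 183.192.0.0/16 (H7) depth=16
  + 183.192.244.32/28 (H3) depth=28
  del 183.192.244.32/28 (clear depth 28)
  del 183.192.244.46/32 (clear depth 32)
  + 0.0.0.0/0 (H2) depth=0
  + 183.192.244.46/32 (H5) depth=32
  + 58.135.26.0/24 (H4) depth=24
  + 183.192.244.32/28 (H4) depth=28
  + 183.192.0.0/16 (H3) depth=16
  + 0.0.0.0/0 (H4) depth=0
  + 183.192.244.0/24 (H3) depth=24
  + 183.192.244.0/25 (H5) depth=25
  del 183.192.0.0/16 (clear depth 16)
  Q 183.192.244.0: descend 10110111110000001111010000 ; hops seen [H4,H3,H5] ; pick H5
  + 58.135.26.154/32 (H5) depth=32
  + 183.192.0.0/16 (H6) depth=16
  + 183.192.0.0/12 (H0) depth=12
  del 183.192.0.0/12 (clear depth 12)
  Q 183.192.244.46: descend 10110111110000001111010000101110 ; hops seen [H4,H6,H3,H5,H4,H5] ; pick H5
  + 58.128.0.0/12 (H1) depth=12
  Q 183.192.244.4: descend 10110111110000001111010000 ; hops seen [H4,H6,H3,H5] ; pick H5
  + 183.192.244.46/31 (H1) depth=31
  Q 183.192.0.49: descend 1011011111000000 ; hops seen [H4,H6] ; pick H6
  Q 188.227.91.96: descend 1011 ; hops seen [H4] ; pick H4
  Q 58.128.3.143: descend 0011101010000 ; hops seen [H4,H1] ; pick H1
  Q 183.192.244.46: descend 10110111110000001111010000101110 ; hops seen [H4,H6,H3,H5,H4,H1,H5] ; pick H5
  + 58.135.26.154/32 (H4) depth=32

== LOOKUPS ==
["H5","H5","H5","H6","H4","H1","H5"]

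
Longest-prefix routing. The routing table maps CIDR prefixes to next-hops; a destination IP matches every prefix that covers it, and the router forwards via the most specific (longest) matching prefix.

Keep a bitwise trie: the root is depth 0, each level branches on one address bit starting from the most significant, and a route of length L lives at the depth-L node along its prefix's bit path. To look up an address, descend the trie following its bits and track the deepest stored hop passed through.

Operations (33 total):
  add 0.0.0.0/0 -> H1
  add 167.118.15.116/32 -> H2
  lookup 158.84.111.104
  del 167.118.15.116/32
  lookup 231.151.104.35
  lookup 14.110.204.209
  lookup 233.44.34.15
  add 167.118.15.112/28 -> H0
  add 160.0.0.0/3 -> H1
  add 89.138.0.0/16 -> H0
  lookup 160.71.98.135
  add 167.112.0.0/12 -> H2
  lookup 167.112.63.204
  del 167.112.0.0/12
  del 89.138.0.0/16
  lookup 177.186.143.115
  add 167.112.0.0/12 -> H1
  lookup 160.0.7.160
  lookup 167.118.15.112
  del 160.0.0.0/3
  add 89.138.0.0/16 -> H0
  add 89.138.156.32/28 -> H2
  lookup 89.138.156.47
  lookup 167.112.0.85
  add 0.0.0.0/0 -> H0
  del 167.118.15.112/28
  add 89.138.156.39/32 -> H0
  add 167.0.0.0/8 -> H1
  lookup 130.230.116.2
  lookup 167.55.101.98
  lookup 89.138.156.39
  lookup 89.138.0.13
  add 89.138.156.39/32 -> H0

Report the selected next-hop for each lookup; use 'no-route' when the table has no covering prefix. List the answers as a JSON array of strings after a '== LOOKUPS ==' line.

Trace:
  + 0.0.0.0/0 (H1) depth=0
  + 167.118.15.116/32 (H2) depth=32
  ? 158.84.111.104  path d0:H1→d1:-→d2:-  best=H1
  - 167.118.15.116/32 clear@32
  ? 231.151.104.35  path d0:H1→d1:-  best=H1
  ? 14.110.204.209  path d0:H1  best=H1
  ? 233.44.34.15  path d0:H1→d1:-  best=H1
  + 167.118.15.112/28 (H0) depth=28
  + 160.0.0.0/3 (H1) depth=3
  + 89.138.0.0/16 (H0) depth=16
  ? 160.71.98.135  path d0:H1→d1:-→d2:-→d3:H1→d4:-→d5:-  best=H1
  + 167.112.0.0/12 (H2) depth=12
  ? 167.112.63.204  path d0:H1→d1:-→d2:-→d3:H1→d4:-→d5:-→d6:-→d7:-→d8:-→d9:-→d10:-→d11:-→d12:H2→d13:-  best=H2
  - 167.112.0.0/12 clear@12
  - 89.138.0.0/16 clear@16
  ? 177.186.143.115  path d0:H1→d1:-→d2:-→d3:H1  best=H1
  + 167.112.0.0/12 (H1) depth=12
  ? 160.0.7.160  path d0:H1→d1:-→d2:-→d3:H1→d4:-→d5:-  best=H1
  ? 167.118.15.112  path d0:H1→d1:-→d2:-→d3:H1→d4:-→d5:-→d6:-→d7:-→d8:-→d9:-→d10:-→d11:-→d12:H1→d13:-→d14:-→d15:-→d16:-→d17:-→d18:-→d19:-→d20:-→d21:-→d22:-→d23:-→d24:-→d25:-→d26:-→d27:-→d28:H0→d29:-  best=H0
  - 160.0.0.0/3 clear@3
  + 89.138.0.0/16 (H0) depth=16
  + 89.138.156.32/28 (H2) depth=28
  ? 89.138.156.47  path d0:H1→d1:-→d2:-→d3:-→d4:-→d5:-→d6:-→d7:-→d8:-→d9:-→d10:-→d11:-→d12:-→d13:-→d14:-→d15:-→d16:H0→d17:-→d18:-→d19:-→d20:-→d21:-→d22:-→d23:-→d24:-→d25:-→d26:-→d27:-→d28:H2  best=H2
  ? 167.112.0.85  path d0:H1→d1:-→d2:-→d3:-→d4:-→d5:-→d6:-→d7:-→d8:-→d9:-→d10:-→d11:-→d12:H1→d13:-  best=H1
  + 0.0.0.0/0 (H0) depth=0
  - 167.118.15.112/28 clear@28
  + 89.138.156.39/32 (H0) depth=32
  + 167.0.0.0/8 (H1) depth=8
  ? 130.230.116.2  path d0:H0→d1:-→d2:-  best=H0
  ? 167.55.101.98  path d0:H0→d1:-→d2:-→d3:-→d4:-→d5:-→d6:-→d7:-→d8:H1→d9:-  best=H1
  ? 89.138.156.39  path d0:H0→d1:-→d2:-→d3:-→d4:-→d5:-→d6:-→d7:-→d8:-→d9:-→d10:-→d11:-→d12:-→d13:-→d14:-→d15:-→d16:H0→d17:-→d18:-→d19:-→d20:-→d21:-→d22:-→d23:-→d24:-→d25:-→d26:-→d27:-→d28:H2→d29:-→d30:-→d31:-→d32:H0  best=H0
  ? 89.138.0.13  path d0:H0→d1:-→d2:-→d3:-→d4:-→d5:-→d6:-→d7:-→d8:-→d9:-→d10:-→d11:-→d12:-→d13:-→d14:-→d15:-→d16:H0  best=H0
  + 89.138.156.39/32 (H0) depth=32

== LOOKUPS ==
["H1","H1","H1","H1","H1","H2","H1","H1","H0","H2","H1","H0","H1","H0","H0"]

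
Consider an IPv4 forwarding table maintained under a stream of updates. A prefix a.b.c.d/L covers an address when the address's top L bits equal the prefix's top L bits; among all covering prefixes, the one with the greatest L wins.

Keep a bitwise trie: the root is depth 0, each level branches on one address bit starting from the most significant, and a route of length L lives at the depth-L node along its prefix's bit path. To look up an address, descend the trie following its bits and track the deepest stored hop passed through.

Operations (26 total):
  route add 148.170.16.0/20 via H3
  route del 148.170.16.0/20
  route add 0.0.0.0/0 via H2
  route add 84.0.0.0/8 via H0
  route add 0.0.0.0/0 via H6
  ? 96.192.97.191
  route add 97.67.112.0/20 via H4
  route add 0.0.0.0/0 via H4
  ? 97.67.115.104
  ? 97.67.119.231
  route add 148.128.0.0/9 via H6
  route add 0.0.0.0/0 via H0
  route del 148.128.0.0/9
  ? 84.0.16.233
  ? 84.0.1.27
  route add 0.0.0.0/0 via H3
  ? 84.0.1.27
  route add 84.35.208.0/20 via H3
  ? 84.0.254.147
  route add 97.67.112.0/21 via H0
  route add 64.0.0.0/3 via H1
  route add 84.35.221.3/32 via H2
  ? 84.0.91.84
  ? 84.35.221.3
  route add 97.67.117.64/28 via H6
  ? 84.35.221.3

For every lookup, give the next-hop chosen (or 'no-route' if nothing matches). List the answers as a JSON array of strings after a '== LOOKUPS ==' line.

Trace:
  + 148.170.16.0/20 (H3) depth=20
  - 148.170.16.0/20 clear@20
  + 0.0.0.0/0 (H2) depth=0
  + 84.0.0.0/8 (H0) depth=8
  + 0.0.0.0/0 (H6) depth=0
  lookup 96.192.97.191: bits 01 walk d0:H6→d1:-→d2:- -> H6
  + 97.67.112.0/20 (H4) depth=20
  + 0.0.0.0/0 (H4) depth=0
  lookup 97.67.115.104: bits 01100001010000110111 walk d0:H4→d1:-→d2:-→d3:-→d4:-→d5:-→d6:-→d7:-→d8:-→d9:-→d10:-→d11:-→d12:-→d13:-→d14:-→d15:-→d16:-→d17:-→d18:-→d19:-→d20:H4 -> H4
  lookup 97.67.119.231: bits 01100001010000110111 walk d0:H4→d1:-→d2:-→d3:-→d4:-→d5:-→d6:-→d7:-→d8:-→d9:-→d10:-→d11:-→d12:-→d13:-→d14:-→d15:-→d16:-→d17:-→d18:-→d19:-→d20:H4 -> H4
  + 148.128.0.0/9 (H6) depth=9
  + 0.0.0.0/0 (H0) depth=0
  - 148.128.0.0/9 clear@9
  lookup 84.0.16.233: bits 01010100 walk d0:H0→d1:-→d2:-→d3:-→d4:-→d5:-→d6:-→d7:-→d8:H0 -> H0
  lookup 84.0.1.27: bits 01010100 walk d0:H0→d1:-→d2:-→d3:-→d4:-→d5:-→d6:-→d7:-→d8:H0 -> H0
  + 0.0.0.0/0 (H3) depth=0
  lookup 84.0.1.27: bits 01010100 walk d0:H3→d1:-→d2:-→d3:-→d4:-→d5:-→d6:-→d7:-→d8:H0 -> H0
  + 84.35.208.0/20 (H3) depth=20
  lookup 84.0.254.147: bits 0101010000 walk d0:H3→d1:-→d2:-→d3:-→d4:-→d5:-→d6:-→d7:-→d8:H0→d9:-→d10:- -> H0
  + 97.67.112.0/21 (H0) depth=21
  + 64.0.0.0/3 (H1) depth=3
  + 84.35.221.3/32 (H2) depth=32
  lookup 84.0.91.84: bits 0101010000 walk d0:H3→d1:-→d2:-→d3:H1→d4:-→d5:-→d6:-→d7:-→d8:H0→d9:-→d10:- -> H0
  lookup 84.35.221.3: bits 01010100001000111101110100000011 walk d0:H3→d1:-→d2:-→d3:H1→d4:-→d5:-→d6:-→d7:-→d8:H0→d9:-→d10:-→d11:-→d12:-→d13:-→d14:-→d15:-→d16:-→d17:-→d18:-→d19:-→d20:H3→d21:-→d22:-→d23:-→d24:-→d25:-→d26:-→d27:-→d28:-→d29:-→d30:-→d31:-→d32:H2 -> H2
  + 97.67.117.64/28 (H6) depth=28
  lookup 84.35.221.3: bits 01010100001000111101110100000011 walk d0:H3→d1:-→d2:-→d3:H1→d4:-→d5:-→d6:-→d7:-→d8:H0→d9:-→d10:-→d11:-→d12:-→d13:-→d14:-→d15:-→d16:-→d17:-→d18:-→d19:-→d20:H3→d21:-→d22:-→d23:-→d24:-→d25:-→d26:-→d27:-→d28:-→d29:-→d30:-→d31:-→d32:H2 -> H2

== LOOKUPS ==
["H6","H4","H4","H0","H0","H0","H0","H0","H2","H2"]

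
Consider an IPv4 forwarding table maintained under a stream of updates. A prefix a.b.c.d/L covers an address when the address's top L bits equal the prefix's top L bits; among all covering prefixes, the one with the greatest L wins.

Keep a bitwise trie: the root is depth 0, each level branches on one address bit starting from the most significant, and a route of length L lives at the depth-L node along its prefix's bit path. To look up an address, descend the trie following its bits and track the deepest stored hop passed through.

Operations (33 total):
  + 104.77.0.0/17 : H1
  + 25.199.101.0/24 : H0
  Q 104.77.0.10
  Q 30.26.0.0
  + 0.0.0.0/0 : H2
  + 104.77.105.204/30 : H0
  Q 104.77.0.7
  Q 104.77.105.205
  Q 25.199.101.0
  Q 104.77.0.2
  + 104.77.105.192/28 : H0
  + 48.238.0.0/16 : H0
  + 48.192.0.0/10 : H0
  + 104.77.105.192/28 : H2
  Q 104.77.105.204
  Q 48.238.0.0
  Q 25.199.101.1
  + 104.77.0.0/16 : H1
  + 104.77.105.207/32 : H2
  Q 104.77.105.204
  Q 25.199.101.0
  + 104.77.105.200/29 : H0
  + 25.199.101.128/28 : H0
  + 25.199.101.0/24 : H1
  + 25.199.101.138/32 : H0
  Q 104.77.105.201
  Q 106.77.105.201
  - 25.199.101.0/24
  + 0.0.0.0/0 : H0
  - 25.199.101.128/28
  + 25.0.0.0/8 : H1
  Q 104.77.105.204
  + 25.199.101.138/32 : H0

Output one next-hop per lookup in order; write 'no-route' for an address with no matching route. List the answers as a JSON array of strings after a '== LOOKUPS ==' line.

Apply in order:
  + 104.77.0.0/17 (H1) depth=17
  + 25.199.101.0/24 (H0) depth=24
  lookup 104.77.0.10: bits 01101000010011010 walk d0:-→d1:-→d2:-→d3:-→d4:-→d5:-→d6:-→d7:-→d8:-→d9:-→d10:-→d11:-→d12:-→d13:-→d14:-→d15:-→d16:-→d17:H1 -> H1
  lookup 30.26.0.0: bits 00011 walk d0:-→d1:-→d2:-→d3:-→d4:-→d5:- -> no-route
  + 0.0.0.0/0 (H2) depth=0
  + 104.77.105.204/30 (H0) depth=30
  lookup 104.77.0.7: bits 01101000010011010 walk d0:H2→d1:-→d2:-→d3:-→d4:-→d5:-→d6:-→d7:-→d8:-→d9:-→d10:-→d11:-→d12:-→d13:-→d14:-→d15:-→d16:-→d17:H1 -> H1
  lookup 104.77.105.205: bits 011010000100110101101001110011 walk d0:H2→d1:-→d2:-→d3:-→d4:-→d5:-→d6:-→d7:-→d8:-→d9:-→d10:-→d11:-→d12:-→d13:-→d14:-→d15:-→d16:-→d17:H1→d18:-→d19:-→d20:-→d21:-→d22:-→d23:-→d24:-→d25:-→d26:-→d27:-→d28:-→d29:-→d30:H0 -> H0
  lookup 25.199.101.0: bits 000110011100011101100101 walk d0:H2→d1:-→d2:-→d3:-→d4:-→d5:-→d6:-→d7:-→d8:-→d9:-→d10:-→d11:-→d12:-→d13:-→d14:-→d15:-→d16:-→d17:-→d18:-→d19:-→d20:-→d21:-→d22:-→d23:-→d24:H0 -> H0
  lookup 104.77.0.2: bits 01101000010011010 walk d0:H2→d1:-→d2:-→d3:-→d4:-→d5:-→d6:-→d7:-→d8:-→d9:-→d10:-→d11:-→d12:-→d13:-→d14:-→d15:-→d16:-→d17:H1 -> H1
  + 104.77.105.192/28 (H0) depth=28
  + 48.238.0.0/16 (H0) depth=16
  + 48.192.0.0/10 (H0) depth=10
  + 104.77.105.192/28 (H2) depth=28
  lookup 104.77.105.204: bits 011010000100110101101001110011 walk d0:H2→d1:-→d2:-→d3:-→d4:-→d5:-→d6:-→d7:-→d8:-→d9:-→d10:-→d11:-→d12:-→d13:-→d14:-→d15:-→d16:-→d17:H1→d18:-→d19:-→d20:-→d21:-→d22:-→d23:-→d24:-→d25:-→d26:-→d27:-→d28:H2→d29:-→d30:H0 -> H0
  lookup 48.238.0.0: bits 0011000011101110 walk d0:H2→d1:-→d2:-→d3:-→d4:-→d5:-→d6:-→d7:-→d8:-→d9:-→d10:H0→d11:-→d12:-→d13:-→d14:-→d15:-→d16:H0 -> H0
  lookup 25.199.101.1: bits 000110011100011101100101 walk d0:H2→d1:-→d2:-→d3:-→d4:-→d5:-→d6:-→d7:-→d8:-→d9:-→d10:-→d11:-→d12:-→d13:-→d14:-→d15:-→d16:-→d17:-→d18:-→d19:-→d20:-→d21:-→d22:-→d23:-→d24:H0 -> H0
  + 104.77.0.0/16 (H1) depth=16
  + 104.77.105.207/32 (H2) depth=32
  lookup 104.77.105.204: bits 011010000100110101101001110011 walk d0:H2→d1:-→d2:-→d3:-→d4:-→d5:-→d6:-→d7:-→d8:-→d9:-→d10:-→d11:-→d12:-→d13:-→d14:-→d15:-→d16:H1→d17:H1→d18:-→d19:-→d20:-→d21:-→d22:-→d23:-→d24:-→d25:-→d26:-→d27:-→d28:H2→d29:-→d30:H0 -> H0
  lookup 25.199.101.0: bits 000110011100011101100101 walk d0:H2→d1:-→d2:-→d3:-→d4:-→d5:-→d6:-→d7:-→d8:-→d9:-→d10:-→d11:-→d12:-→d13:-→d14:-→d15:-→d16:-→d17:-→d18:-→d19:-→d20:-→d21:-→d22:-→d23:-→d24:H0 -> H0
  + 104.77.105.200/29 (H0) depth=29
  + 25.199.101.128/28 (H0) depth=28
  + 25.199.101.0/24 (H1) depth=24
  + 25.199.101.138/32 (H0) depth=32
  lookup 104.77.105.201: bits 01101000010011010110100111001 walk d0:H2→d1:-→d2:-→d3:-→d4:-→d5:-→d6:-→d7:-→d8:-→d9:-→d10:-→d11:-→d12:-→d13:-→d14:-→d15:-→d16:H1→d17:H1→d18:-→d19:-→d20:-→d21:-→d22:-→d23:-→d24:-→d25:-→d26:-→d27:-→d28:H2→d29:H0 -> H0
  lookup 106.77.105.201: bits 011010 walk d0:H2→d1:-→d2:-→d3:-→d4:-→d5:-→d6:- -> H2
  - 25.199.101.0/24 clear@24
  + 0.0.0.0/0 (H0) depth=0
  - 25.199.101.128/28 clear@28
  + 25.0.0.0/8 (H1) depth=8
  lookup 104.77.105.204: bits 011010000100110101101001110011 walk d0:H0→d1:-→d2:-→d3:-→d4:-→d5:-→d6:-→d7:-→d8:-→d9:-→d10:-→d11:-→d12:-→d13:-→d14:-→d15:-→d16:H1→d17:H1→d18:-→d19:-→d20:-→d21:-→d22:-→d23:-→d24:-→d25:-→d26:-→d27:-→d28:H2→d29:H0→d30:H0 -> H0
  + 25.199.101.138/32 (H0) depth=32

== LOOKUPS ==
["H1","no-route","H1","H0","H0","H1","H0","H0","H0","H0","H0","H0","H2","H0"]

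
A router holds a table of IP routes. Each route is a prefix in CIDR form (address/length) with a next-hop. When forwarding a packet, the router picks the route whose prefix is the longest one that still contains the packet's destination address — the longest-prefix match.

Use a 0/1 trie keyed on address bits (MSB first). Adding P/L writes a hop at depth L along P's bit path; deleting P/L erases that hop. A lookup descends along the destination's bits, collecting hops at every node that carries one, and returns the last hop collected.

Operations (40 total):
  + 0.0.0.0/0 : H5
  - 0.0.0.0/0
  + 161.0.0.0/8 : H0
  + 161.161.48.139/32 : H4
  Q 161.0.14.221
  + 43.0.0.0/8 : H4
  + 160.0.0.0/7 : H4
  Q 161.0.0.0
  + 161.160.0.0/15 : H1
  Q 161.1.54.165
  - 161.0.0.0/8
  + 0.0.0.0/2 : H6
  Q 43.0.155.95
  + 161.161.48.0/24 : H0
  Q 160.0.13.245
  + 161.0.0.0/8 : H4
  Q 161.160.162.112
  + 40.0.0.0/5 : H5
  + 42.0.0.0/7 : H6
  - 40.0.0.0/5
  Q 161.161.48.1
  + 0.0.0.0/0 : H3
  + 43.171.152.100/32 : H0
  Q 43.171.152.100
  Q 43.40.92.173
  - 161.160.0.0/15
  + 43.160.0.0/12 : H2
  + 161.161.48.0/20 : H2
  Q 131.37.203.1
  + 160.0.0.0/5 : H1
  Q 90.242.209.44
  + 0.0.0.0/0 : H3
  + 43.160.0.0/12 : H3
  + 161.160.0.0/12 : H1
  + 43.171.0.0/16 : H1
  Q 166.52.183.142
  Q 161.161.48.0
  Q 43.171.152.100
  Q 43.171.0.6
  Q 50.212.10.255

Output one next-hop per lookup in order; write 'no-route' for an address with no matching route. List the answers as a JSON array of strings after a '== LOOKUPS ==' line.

Apply in order:
  add 0.0.0.0/0 -> H5 at depth 0
  - 0.0.0.0/0 clear@0
  add 161.0.0.0/8 -> H0 at depth 8
  add 161.161.48.139/32 -> H4 at depth 32
  Q 161.0.14.221: descend 10100001 ; hops seen [H0] ; pick H0
  add 43.0.0.0/8 -> H4 at depth 8
  add 160.0.0.0/7 -> H4 at depth 7
  Q 161.0.0.0: descend 10100001 ; hops seen [H4,H0] ; pick H0
  add 161.160.0.0/15 -> H1 at depth 15
  Q 161.1.54.165: descend 10100001 ; hops seen [H4,H0] ; pick H0
  - 161.0.0.0/8 clear@8
  add 0.0.0.0/2 -> H6 at depth 2
  Q 43.0.155.95: descend 00101011 ; hops seen [H6,H4] ; pick H4
  add 161.161.48.0/24 -> H0 at depth 24
  Q 160.0.13.245: descend 1010000 ; hops seen [H4] ; pick H4
  add 161.0.0.0/8 -> H4 at depth 8
  Q 161.160.162.112: descend 101000011010000 ; hops seen [H4,H4,H1] ; pick H1
  add 40.0.0.0/5 -> H5 at depth 5
  add 42.0.0.0/7 -> H6 at depth 7
  - 40.0.0.0/5 clear@5
  Q 161.161.48.1: descend 101000011010000100110000 ; hops seen [H4,H4,H1,H0] ; pick H0
  add 0.0.0.0/0 -> H3 at depth 0
  add 43.171.152.100/32 -> H0 at depth 32
  Q 43.171.152.100: descend 00101011101010111001100001100100 ; hops seen [H3,H6,H6,H4,H0] ; pick H0
  Q 43.40.92.173: descend 00101011 ; hops seen [H3,H6,H6,H4] ; pick H4
  - 161.160.0.0/15 clear@15
  add 43.160.0.0/12 -> H2 at depth 12
  add 161.161.48.0/20 -> H2 at depth 20
  Q 131.37.203.1: descend 10 ; hops seen [H3] ; pick H3
  add 160.0.0.0/5 -> H1 at depth 5
  Q 90.242.209.44: descend 0 ; hops seen [H3] ; pick H3
  add 0.0.0.0/0 -> H3 at depth 0
  add 43.160.0.0/12 -> H3 at depth 12
  add 161.160.0.0/12 -> H1 at depth 12
  add 43.171.0.0/16 -> H1 at depth 16
  Q 166.52.183.142: descend 10100 ; hops seen [H3,H1] ; pick H1
  Q 161.161.48.0: descend 101000011010000100110000 ; hops seen [H3,H1,H4,H4,H1,H2,H0] ; pick H0
  Q 43.171.152.100: descend 00101011101010111001100001100100 ; hops seen [H3,H6,H6,H4,H3,H1,H0] ; pick H0
  Q 43.171.0.6: descend 0010101110101011 ; hops seen [H3,H6,H6,H4,H3,H1] ; pick H1
  Q 50.212.10.255: descend 001 ; hops seen [H3,H6] ; pick H6

== LOOKUPS ==
["H0","H0","H0","H4","H4","H1","H0","H0","H4","H3","H3","H1","H0","H0","H1","H6"]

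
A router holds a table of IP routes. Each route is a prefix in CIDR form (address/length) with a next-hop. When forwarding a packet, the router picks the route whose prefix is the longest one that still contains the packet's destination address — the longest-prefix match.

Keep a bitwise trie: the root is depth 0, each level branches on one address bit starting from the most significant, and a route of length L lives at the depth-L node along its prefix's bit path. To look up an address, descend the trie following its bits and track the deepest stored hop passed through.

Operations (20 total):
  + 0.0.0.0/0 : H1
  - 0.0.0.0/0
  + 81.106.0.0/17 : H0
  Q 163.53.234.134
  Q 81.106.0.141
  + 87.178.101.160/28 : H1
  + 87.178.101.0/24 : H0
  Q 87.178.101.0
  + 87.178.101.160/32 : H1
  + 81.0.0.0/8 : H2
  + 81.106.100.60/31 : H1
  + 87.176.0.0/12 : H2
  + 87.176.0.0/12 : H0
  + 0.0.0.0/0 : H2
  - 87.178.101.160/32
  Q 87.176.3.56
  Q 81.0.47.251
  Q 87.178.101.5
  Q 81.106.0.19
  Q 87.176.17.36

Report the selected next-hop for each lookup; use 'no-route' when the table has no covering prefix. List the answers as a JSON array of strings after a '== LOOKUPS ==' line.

Trace:
  + 0.0.0.0/0 (H1) depth=0
  del 0.0.0.0/0 (clear depth 0)
  + 81.106.0.0/17 (H0) depth=17
  lookup 163.53.234.134: bits ε walk d0:- -> no-route
  lookup 81.106.0.141: bits 01010001011010100 walk d0:-→d1:-→d2:-→d3:-→d4:-→d5:-→d6:-→d7:-→d8:-→d9:-→d10:-→d11:-→d12:-→d13:-→d14:-→d15:-→d16:-→d17:H0 -> H0
  + 87.178.101.160/28 (H1) depth=28
  + 87.178.101.0/24 (H0) depth=24
  lookup 87.178.101.0: bits 010101111011001001100101 walk d0:-→d1:-→d2:-→d3:-→d4:-→d5:-→d6:-→d7:-→d8:-→d9:-→d10:-→d11:-→d12:-→d13:-→d14:-→d15:-→d16:-→d17:-→d18:-→d19:-→d20:-→d21:-→d22:-→d23:-→d24:H0 -> H0
  + 87.178.101.160/32 (H1) depth=32
  + 81.0.0.0/8 (H2) depth=8
  + 81.106.100.60/31 (H1) depth=31
  + 87.176.0.0/12 (H2) depth=12
  + 87.176.0.0/12 (H0) depth=12
  + 0.0.0.0/0 (H2) depth=0
  del 87.178.101.160/32 (clear depth 32)
  lookup 87.176.3.56: bits 01010111101100 walk d0:H2→d1:-→d2:-→d3:-→d4:-→d5:-→d6:-→d7:-→d8:-→d9:-→d10:-→d11:-→d12:H0→d13:-→d14:- -> H0
  lookup 81.0.47.251: bits 010100010 walk d0:H2→d1:-→d2:-→d3:-→d4:-→d5:-→d6:-→d7:-→d8:H2→d9:- -> H2
  lookup 87.178.101.5: bits 010101111011001001100101 walk d0:H2→d1:-→d2:-→d3:-→d4:-→d5:-→d6:-→d7:-→d8:-→d9:-→d10:-→d11:-→d12:H0→d13:-→d14:-→d15:-→d16:-→d17:-→d18:-→d19:-→d20:-→d21:-→d22:-→d23:-→d24:H0 -> H0
  lookup 81.106.0.19: bits 01010001011010100 walk d0:H2→d1:-→d2:-→d3:-→d4:-→d5:-→d6:-→d7:-→d8:H2→d9:-→d10:-→d11:-→d12:-→d13:-→d14:-→d15:-→d16:-→d17:H0 -> H0
  lookup 87.176.17.36: bits 01010111101100 walk d0:H2→d1:-→d2:-→d3:-→d4:-→d5:-→d6:-→d7:-→d8:-→d9:-→d10:-→d11:-→d12:H0→d13:-→d14:- -> H0

== LOOKUPS ==
["no-route","H0","H0","H0","H2","H0","H0","H0"]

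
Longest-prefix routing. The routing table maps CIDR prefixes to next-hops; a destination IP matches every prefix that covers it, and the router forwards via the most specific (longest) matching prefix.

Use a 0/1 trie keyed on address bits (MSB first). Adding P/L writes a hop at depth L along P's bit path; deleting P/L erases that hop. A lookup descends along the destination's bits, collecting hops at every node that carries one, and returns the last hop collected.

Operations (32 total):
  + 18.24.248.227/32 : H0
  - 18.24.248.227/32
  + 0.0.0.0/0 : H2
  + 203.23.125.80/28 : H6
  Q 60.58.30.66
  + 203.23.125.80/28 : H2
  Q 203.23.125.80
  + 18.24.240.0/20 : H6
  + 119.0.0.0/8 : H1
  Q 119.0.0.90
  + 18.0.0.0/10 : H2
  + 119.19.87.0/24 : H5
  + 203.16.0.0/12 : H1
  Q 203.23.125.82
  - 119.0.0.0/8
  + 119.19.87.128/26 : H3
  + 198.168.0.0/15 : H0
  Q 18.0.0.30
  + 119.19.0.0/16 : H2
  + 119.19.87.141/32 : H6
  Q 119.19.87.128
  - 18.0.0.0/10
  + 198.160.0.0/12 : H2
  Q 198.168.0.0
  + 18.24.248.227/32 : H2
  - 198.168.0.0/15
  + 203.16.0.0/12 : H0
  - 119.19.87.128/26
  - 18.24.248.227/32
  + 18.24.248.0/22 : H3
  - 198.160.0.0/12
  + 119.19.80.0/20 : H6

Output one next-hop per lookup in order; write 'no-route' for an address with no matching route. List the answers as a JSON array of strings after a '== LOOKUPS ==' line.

Process each operation:
  add 18.24.248.227/32 -> H0 at depth 32
  del 18.24.248.227/32 (clear depth 32)
  add 0.0.0.0/0 -> H2 at depth 0
  add 203.23.125.80/28 -> H6 at depth 28
  Q 60.58.30.66: descend 00 ; hops seen [H2] ; pick H2
  add 203.23.125.80/28 -> H2 at depth 28
  Q 203.23.125.80: descend 1100101100010111011111010101 ; hops seen [H2,H2] ; pick H2
  add 18.24.240.0/20 -> H6 at depth 20
  add 119.0.0.0/8 -> H1 at depth 8
  Q 119.0.0.90: descend 01110111 ; hops seen [H2,H1] ; pick H1
  add 18.0.0.0/10 -> H2 at depth 10
  add 119.19.87.0/24 -> H5 at depth 24
  add 203.16.0.0/12 -> H1 at depth 12
  Q 203.23.125.82: descend 1100101100010111011111010101 ; hops seen [H2,H1,H2] ; pick H2
  del 119.0.0.0/8 (clear depth 8)
  add 119.19.87.128/26 -> H3 at depth 26
  add 198.168.0.0/15 -> H0 at depth 15
  Q 18.0.0.30: descend 00010010000 ; hops seen [H2,H2] ; pick H2
  add 119.19.0.0/16 -> H2 at depth 16
  add 119.19.87.141/32 -> H6 at depth 32
  Q 119.19.87.128: descend 0111011100010011010101111000 ; hops seen [H2,H2,H5,H3] ; pick H3
  del 18.0.0.0/10 (clear depth 10)
  add 198.160.0.0/12 -> H2 at depth 12
  Q 198.168.0.0: descend 110001101010100 ; hops seen [H2,H2,H0] ; pick H0
  add 18.24.248.227/32 -> H2 at depth 32
  del 198.168.0.0/15 (clear depth 15)
  add 203.16.0.0/12 -> H0 at depth 12
  del 119.19.87.128/26 (clear depth 26)
  del 18.24.248.227/32 (clear depth 32)
  add 18.24.248.0/22 -> H3 at depth 22
  del 198.160.0.0/12 (clear depth 12)
  add 119.19.80.0/20 -> H6 at depth 20

== LOOKUPS ==
["H2","H2","H1","H2","H2","H3","H0"]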